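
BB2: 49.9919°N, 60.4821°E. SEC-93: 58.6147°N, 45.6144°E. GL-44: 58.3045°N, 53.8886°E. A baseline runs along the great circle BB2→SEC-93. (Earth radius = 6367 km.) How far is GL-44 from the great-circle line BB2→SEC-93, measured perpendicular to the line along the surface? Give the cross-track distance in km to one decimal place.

δ₁₃ = central angle BB2→GL-44 = 0.159795 rad  (haversine)
θ₁₃ = bearing BB2→GL-44 = 337.719°,  θ₁₂ = bearing BB2→SEC-93 = 320.704°
dₓₜ = R·arcsin(sin δ₁₃ · sin(θ₁₃ − θ₁₂)) = 6367·arcsin(0.15912·sin(17.015°)) = 296.562 km
|dₓₜ| = 296.562 km

296.6 km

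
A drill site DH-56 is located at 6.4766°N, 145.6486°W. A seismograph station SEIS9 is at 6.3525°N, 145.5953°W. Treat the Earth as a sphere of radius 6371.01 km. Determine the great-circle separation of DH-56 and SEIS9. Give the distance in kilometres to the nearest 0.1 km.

Δφ = -0.1241°,  Δλ = 0.0533°
a = sin²(Δφ/2) + cos φ₁ cos φ₂ sin²(Δλ/2) = 0.000001
c = 2·arcsin(√a) = 0.002355 rad = 0.1349°
d = R·c = 6371.01 × 0.002355 = 15.0 km

15.0 km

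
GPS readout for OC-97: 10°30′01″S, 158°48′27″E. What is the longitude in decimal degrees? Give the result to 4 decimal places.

158° + 48′/60 + 27″/3600 = 158 + 0.80000 + 0.00750 = 158.8075°

158.8075°E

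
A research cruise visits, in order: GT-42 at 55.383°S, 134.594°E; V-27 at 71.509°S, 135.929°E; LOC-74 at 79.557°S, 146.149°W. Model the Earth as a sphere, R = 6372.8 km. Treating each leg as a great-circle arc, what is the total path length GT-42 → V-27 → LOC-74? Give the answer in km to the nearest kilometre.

GT-42→V-27: c = 0.281628 rad, d = 1794.76 km
V-27→LOC-74: c = 0.334139 rad, d = 2129.40 km
Total = 1794.76 + 2129.40 = 3924.16 km

3924 km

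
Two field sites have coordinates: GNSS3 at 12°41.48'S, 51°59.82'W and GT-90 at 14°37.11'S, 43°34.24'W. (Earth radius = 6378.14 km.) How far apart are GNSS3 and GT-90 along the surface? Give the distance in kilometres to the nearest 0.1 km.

936.3 km

GNSS3: φ = -12.69133°, λ = -51.99700°
GT-90: φ = -14.61850°, λ = -43.57067°
Δφ = -1.9272°,  Δλ = 8.4263°
a = sin²(Δφ/2) + cos φ₁ cos φ₂ sin²(Δλ/2) = 0.005378
c = 2·arcsin(√a) = 0.146801 rad = 8.4111°
d = R·c = 6378.14 × 0.146801 = 936.3 km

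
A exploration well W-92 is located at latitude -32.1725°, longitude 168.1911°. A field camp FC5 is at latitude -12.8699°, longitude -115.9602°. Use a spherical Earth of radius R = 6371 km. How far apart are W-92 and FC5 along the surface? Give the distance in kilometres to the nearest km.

7930 km

Δφ = 19.3026°,  Δλ = 75.8487°
a = sin²(Δφ/2) + cos φ₁ cos φ₂ sin²(Δλ/2) = 0.339827
c = 2·arcsin(√a) = 1.244702 rad = 71.3162°
d = R·c = 6371 × 1.244702 = 7930.0 km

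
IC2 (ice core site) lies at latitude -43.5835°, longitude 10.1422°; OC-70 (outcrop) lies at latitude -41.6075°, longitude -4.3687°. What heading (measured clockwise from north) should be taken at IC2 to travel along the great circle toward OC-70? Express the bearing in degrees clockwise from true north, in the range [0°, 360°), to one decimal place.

275.5°

Δλ = -14.5109°
y = sin Δλ · cos φ₂ = -0.187350
x = cos φ₁ sin φ₂ − sin φ₁ cos φ₂ cos Δλ = 0.018037
θ = atan2(y, x) = -84.5008° → 275.4992° (mod 360°)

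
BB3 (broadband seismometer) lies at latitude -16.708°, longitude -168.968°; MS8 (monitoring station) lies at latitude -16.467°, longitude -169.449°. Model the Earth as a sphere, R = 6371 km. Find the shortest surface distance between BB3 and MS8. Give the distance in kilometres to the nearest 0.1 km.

57.8 km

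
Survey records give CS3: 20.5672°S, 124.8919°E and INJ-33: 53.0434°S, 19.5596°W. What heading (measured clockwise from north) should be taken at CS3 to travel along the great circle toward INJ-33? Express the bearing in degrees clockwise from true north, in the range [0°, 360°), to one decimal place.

200.8°

Δλ = -144.4515°
y = sin Δλ · cos φ₂ = -0.349539
x = cos φ₁ sin φ₂ − sin φ₁ cos φ₂ cos Δλ = -0.920002
θ = atan2(y, x) = -159.1966° → 200.8034° (mod 360°)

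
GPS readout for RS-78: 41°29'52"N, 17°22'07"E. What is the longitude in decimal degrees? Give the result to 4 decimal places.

17° + 22′/60 + 7″/3600 = 17 + 0.36667 + 0.00194 = 17.3686°

17.3686°E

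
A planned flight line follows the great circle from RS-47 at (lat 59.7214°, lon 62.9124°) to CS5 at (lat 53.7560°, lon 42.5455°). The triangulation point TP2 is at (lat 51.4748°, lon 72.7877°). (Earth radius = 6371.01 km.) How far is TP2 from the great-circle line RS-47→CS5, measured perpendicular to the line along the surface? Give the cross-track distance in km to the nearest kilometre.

δ₁₃ = central angle RS-47→TP2 = 0.173383 rad  (haversine)
θ₁₃ = bearing RS-47→TP2 = 141.742°,  θ₁₂ = bearing RS-47→CS5 = 250.712°
dₓₜ = R·arcsin(sin δ₁₃ · sin(θ₁₃ − θ₁₂)) = 6371.01·arcsin(0.17252·sin(-108.970°)) = -1044.071 km
|dₓₜ| = 1044.071 km

1044 km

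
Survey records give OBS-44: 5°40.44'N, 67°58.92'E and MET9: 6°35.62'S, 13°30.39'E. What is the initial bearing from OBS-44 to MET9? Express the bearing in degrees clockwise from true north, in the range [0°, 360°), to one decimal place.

258.0°

OBS-44: φ = +5.67400°, λ = +67.98200°
MET9: φ = -6.59367°, λ = +13.50650°
Δλ = -54.4755°
y = sin Δλ · cos φ₂ = -0.808484
x = cos φ₁ sin φ₂ − sin φ₁ cos φ₂ cos Δλ = -0.171332
θ = atan2(y, x) = -101.9650° → 258.0350° (mod 360°)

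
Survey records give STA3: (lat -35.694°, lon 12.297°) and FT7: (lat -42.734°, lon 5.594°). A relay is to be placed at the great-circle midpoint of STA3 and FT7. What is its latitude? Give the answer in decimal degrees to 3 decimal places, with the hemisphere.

39.262°S

Bx = cos φ₂ cos Δλ = 0.729491,  By = cos φ₂ sin Δλ = -0.085734
φₘ = atan2(sin φ₁ + sin φ₂, √((cos φ₁ + Bx)² + By²)) = -39.26193°
λₘ = λ₁ + atan2(By, cos φ₁ + Bx) = 9.11392°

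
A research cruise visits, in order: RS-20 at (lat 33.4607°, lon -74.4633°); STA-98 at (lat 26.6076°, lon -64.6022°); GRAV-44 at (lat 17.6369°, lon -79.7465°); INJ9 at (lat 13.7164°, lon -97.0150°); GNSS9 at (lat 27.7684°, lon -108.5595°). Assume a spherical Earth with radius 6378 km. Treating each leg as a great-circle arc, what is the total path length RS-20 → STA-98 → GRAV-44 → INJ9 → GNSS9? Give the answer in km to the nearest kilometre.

RS-20→STA-98: c = 0.190893 rad, d = 1217.52 km
STA-98→GRAV-44: c = 0.290235 rad, d = 1851.12 km
GRAV-44→INJ9: c = 0.297992 rad, d = 1900.60 km
INJ9→GNSS9: c = 0.308844 rad, d = 1969.81 km
Total = 1217.52 + 1851.12 + 1900.60 + 1969.81 = 6939.04 km

6939 km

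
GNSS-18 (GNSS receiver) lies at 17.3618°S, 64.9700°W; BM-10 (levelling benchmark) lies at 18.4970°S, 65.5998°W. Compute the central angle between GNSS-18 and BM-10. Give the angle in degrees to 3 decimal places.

Δφ = -1.1352°,  Δλ = -0.6298°
a = sin²(Δφ/2) + cos φ₁ cos φ₂ sin²(Δλ/2) = 0.000125
c = 2·arcsin(√a) = 0.022404 rad = 1.2836°

1.284°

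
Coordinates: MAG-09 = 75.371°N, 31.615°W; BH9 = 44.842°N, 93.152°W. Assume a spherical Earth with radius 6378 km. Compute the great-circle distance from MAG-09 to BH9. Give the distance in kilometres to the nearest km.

4437 km

Δφ = -30.5290°,  Δλ = -61.5370°
a = sin²(Δφ/2) + cos φ₁ cos φ₂ sin²(Δλ/2) = 0.116179
c = 2·arcsin(√a) = 0.695644 rad = 39.8575°
d = R·c = 6378 × 0.695644 = 4436.8 km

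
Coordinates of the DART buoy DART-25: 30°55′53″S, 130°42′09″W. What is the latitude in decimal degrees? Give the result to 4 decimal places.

30° + 55′/60 + 53″/3600 = 30 + 0.91667 + 0.01472 = 30.9314°

30.9314°S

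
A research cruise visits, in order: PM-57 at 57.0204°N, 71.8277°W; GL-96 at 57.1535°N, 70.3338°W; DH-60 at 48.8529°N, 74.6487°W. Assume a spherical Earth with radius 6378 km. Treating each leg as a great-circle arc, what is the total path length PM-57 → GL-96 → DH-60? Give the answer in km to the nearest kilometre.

PM-57→GL-96: c = 0.014356 rad, d = 91.56 km
GL-96→DH-60: c = 0.151719 rad, d = 967.66 km
Total = 91.56 + 967.66 = 1059.23 km

1059 km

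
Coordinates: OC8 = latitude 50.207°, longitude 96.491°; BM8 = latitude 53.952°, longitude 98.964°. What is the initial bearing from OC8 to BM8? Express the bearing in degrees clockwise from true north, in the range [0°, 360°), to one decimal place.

Δλ = 2.4730°
y = sin Δλ · cos φ₂ = 0.025391
x = cos φ₁ sin φ₂ − sin φ₁ cos φ₂ cos Δλ = 0.065737
θ = atan2(y, x) = 21.1193° → 21.1193° (mod 360°)

21.1°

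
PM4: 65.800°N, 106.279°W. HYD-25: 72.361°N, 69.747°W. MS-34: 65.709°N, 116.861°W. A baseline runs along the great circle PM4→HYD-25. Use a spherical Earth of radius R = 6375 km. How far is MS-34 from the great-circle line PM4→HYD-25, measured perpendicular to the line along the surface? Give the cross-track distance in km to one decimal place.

351.3 km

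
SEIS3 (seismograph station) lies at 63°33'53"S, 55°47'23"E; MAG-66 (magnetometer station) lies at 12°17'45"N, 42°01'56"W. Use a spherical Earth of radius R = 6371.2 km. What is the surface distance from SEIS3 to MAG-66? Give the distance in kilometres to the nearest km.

11617 km

SEIS3: φ = -63.56472°, λ = +55.78972°
MAG-66: φ = +12.29583°, λ = -42.03222°
Δφ = 75.8606°,  Δλ = -97.8219°
a = sin²(Δφ/2) + cos φ₁ cos φ₂ sin²(Δλ/2) = 0.624945
c = 2·arcsin(√a) = 1.823363 rad = 104.4710°
d = R·c = 6371.2 × 1.823363 = 11617.0 km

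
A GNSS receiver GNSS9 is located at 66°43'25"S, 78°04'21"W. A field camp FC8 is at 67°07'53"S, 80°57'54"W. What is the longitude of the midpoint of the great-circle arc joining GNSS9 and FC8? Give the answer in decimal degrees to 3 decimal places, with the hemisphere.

79.507°W

GNSS9: φ = -66.72361°, λ = -78.07250°
FC8: φ = -67.13139°, λ = -80.96500°
Bx = cos φ₂ cos Δλ = 0.388124,  By = cos φ₂ sin Δλ = -0.019611
φₘ = atan2(sin φ₁ + sin φ₂, √((cos φ₁ + Bx)² + By²)) = -66.93408°
λₘ = λ₁ + atan2(By, cos φ₁ + Bx) = -79.50667°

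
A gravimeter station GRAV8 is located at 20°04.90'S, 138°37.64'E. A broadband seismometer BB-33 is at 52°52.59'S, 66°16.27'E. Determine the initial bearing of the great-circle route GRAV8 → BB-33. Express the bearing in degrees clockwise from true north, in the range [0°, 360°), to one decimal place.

GRAV8: φ = -20.08167°, λ = +138.62733°
BB-33: φ = -52.87650°, λ = +66.27117°
Δλ = -72.3562°
y = sin Δλ · cos φ₂ = -0.575144
x = cos φ₁ sin φ₂ − sin φ₁ cos φ₂ cos Δλ = -0.686051
θ = atan2(y, x) = -140.0255° → 219.9745° (mod 360°)

220.0°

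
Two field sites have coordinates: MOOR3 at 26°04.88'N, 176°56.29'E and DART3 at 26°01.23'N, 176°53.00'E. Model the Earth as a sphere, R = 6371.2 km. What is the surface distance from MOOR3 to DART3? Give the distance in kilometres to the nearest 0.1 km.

MOOR3: φ = +26.08133°, λ = +176.93817°
DART3: φ = +26.02050°, λ = +176.88333°
Δφ = -0.0608°,  Δλ = -0.0548°
a = sin²(Δφ/2) + cos φ₁ cos φ₂ sin²(Δλ/2) = 0.000000
c = 2·arcsin(√a) = 0.001366 rad = 0.0783°
d = R·c = 6371.2 × 0.001366 = 8.7 km

8.7 km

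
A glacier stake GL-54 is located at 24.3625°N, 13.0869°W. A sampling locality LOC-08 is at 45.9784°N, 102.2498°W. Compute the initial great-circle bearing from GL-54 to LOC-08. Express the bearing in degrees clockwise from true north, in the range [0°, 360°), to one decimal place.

Δλ = -89.1629°
y = sin Δλ · cos φ₂ = -0.694855
x = cos φ₁ sin φ₂ − sin φ₁ cos φ₂ cos Δλ = 0.650859
θ = atan2(y, x) = -46.8726° → 313.1274° (mod 360°)

313.1°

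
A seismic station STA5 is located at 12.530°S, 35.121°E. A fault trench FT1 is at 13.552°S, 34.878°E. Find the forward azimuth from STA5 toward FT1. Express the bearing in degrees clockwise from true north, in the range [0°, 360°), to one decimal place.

193.0°

Δλ = -0.2430°
y = sin Δλ · cos φ₂ = -0.004123
x = cos φ₁ sin φ₂ − sin φ₁ cos φ₂ cos Δλ = -0.017838
θ = atan2(y, x) = -166.9854° → 193.0146° (mod 360°)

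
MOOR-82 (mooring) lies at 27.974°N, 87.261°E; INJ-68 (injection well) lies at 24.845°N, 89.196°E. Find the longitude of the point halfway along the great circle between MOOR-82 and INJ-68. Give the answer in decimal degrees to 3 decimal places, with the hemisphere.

88.242°E

Bx = cos φ₂ cos Δλ = 0.906930,  By = cos φ₂ sin Δλ = 0.030641
φₘ = atan2(sin φ₁ + sin φ₂, √((cos φ₁ + Bx)² + By²)) = 26.41275°
λₘ = λ₁ + atan2(By, cos φ₁ + Bx) = 88.24162°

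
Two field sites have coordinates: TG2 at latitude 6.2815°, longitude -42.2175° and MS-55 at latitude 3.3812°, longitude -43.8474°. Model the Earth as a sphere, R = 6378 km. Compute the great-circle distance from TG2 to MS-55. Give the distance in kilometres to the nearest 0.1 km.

Δφ = -2.9003°,  Δλ = -1.6299°
a = sin²(Δφ/2) + cos φ₁ cos φ₂ sin²(Δλ/2) = 0.000841
c = 2·arcsin(√a) = 0.058015 rad = 3.3240°
d = R·c = 6378 × 0.058015 = 370.0 km

370.0 km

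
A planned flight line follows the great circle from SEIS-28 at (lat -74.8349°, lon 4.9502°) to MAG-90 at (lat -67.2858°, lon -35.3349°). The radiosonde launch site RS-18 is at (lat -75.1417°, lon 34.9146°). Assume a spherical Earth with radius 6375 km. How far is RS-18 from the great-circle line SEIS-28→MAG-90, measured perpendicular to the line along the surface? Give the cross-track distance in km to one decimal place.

102.9 km

δ₁₃ = central angle SEIS-28→RS-18 = 0.134122 rad  (haversine)
θ₁₃ = bearing SEIS-28→RS-18 = 106.705°,  θ₁₂ = bearing SEIS-28→MAG-90 = 279.769°
dₓₜ = R·arcsin(sin δ₁₃ · sin(θ₁₃ − θ₁₂)) = 6375·arcsin(0.13372·sin(-173.065°)) = -102.941 km
|dₓₜ| = 102.941 km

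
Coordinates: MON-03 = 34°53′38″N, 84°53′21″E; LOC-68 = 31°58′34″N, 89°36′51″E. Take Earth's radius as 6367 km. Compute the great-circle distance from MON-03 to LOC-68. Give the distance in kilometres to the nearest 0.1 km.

MON-03: φ = +34.89389°, λ = +84.88917°
LOC-68: φ = +31.97611°, λ = +89.61417°
Δφ = -2.9178°,  Δλ = 4.7250°
a = sin²(Δφ/2) + cos φ₁ cos φ₂ sin²(Δλ/2) = 0.001830
c = 2·arcsin(√a) = 0.085594 rad = 4.9042°
d = R·c = 6367 × 0.085594 = 545.0 km

545.0 km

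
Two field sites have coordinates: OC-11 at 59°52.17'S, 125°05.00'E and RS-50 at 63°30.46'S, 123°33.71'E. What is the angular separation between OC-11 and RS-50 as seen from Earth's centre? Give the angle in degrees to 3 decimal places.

3.709°

OC-11: φ = -59.86950°, λ = +125.08333°
RS-50: φ = -63.50767°, λ = +123.56183°
Δφ = -3.6382°,  Δλ = -1.5215°
a = sin²(Δφ/2) + cos φ₁ cos φ₂ sin²(Δλ/2) = 0.001047
c = 2·arcsin(√a) = 0.064730 rad = 3.7088°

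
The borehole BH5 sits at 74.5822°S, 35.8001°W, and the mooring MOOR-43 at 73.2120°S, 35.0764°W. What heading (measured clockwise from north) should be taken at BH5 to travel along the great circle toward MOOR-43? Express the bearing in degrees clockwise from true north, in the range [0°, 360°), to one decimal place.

Δλ = 0.7237°
y = sin Δλ · cos φ₂ = 0.003648
x = cos φ₁ sin φ₂ − sin φ₁ cos φ₂ cos Δλ = 0.023890
θ = atan2(y, x) = 8.6823° → 8.6823° (mod 360°)

8.7°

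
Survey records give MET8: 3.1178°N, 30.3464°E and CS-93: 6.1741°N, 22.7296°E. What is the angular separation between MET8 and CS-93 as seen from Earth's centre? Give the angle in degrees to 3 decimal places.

8.183°

Δφ = 3.0563°,  Δλ = -7.6168°
a = sin²(Δφ/2) + cos φ₁ cos φ₂ sin²(Δλ/2) = 0.005091
c = 2·arcsin(√a) = 0.142820 rad = 8.1830°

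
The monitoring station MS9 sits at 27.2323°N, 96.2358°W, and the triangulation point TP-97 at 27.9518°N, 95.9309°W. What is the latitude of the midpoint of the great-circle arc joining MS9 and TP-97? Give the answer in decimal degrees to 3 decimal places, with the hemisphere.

27.592°N

Bx = cos φ₂ cos Δλ = 0.883330,  By = cos φ₂ sin Δλ = 0.004701
φₘ = atan2(sin φ₁ + sin φ₂, √((cos φ₁ + Bx)² + By²)) = 27.59213°
λₘ = λ₁ + atan2(By, cos φ₁ + Bx) = -96.08385°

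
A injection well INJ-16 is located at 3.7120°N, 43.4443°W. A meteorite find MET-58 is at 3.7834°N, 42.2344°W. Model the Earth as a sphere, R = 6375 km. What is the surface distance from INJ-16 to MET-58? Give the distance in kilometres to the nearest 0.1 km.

134.6 km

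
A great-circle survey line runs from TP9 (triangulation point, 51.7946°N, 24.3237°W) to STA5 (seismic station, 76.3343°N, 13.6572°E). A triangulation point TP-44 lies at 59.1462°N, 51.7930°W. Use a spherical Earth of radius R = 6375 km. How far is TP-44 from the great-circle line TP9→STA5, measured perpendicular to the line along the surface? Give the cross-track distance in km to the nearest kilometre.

δ₁₃ = central angle TP9→TP-44 = 0.297681 rad  (haversine)
θ₁₃ = bearing TP9→TP-44 = 306.240°,  θ₁₂ = bearing TP9→STA5 = 17.734°
dₓₜ = R·arcsin(sin δ₁₃ · sin(θ₁₃ − θ₁₂)) = 6375·arcsin(0.29330·sin(288.506°)) = -1796.822 km
|dₓₜ| = 1796.822 km

1797 km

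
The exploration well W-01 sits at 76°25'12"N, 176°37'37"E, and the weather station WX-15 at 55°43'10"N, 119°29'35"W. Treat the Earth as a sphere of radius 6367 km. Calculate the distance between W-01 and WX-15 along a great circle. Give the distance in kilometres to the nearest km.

3392 km

W-01: φ = +76.42000°, λ = +176.62694°
WX-15: φ = +55.71944°, λ = -119.49306°
Δφ = -20.7006°,  Δλ = 63.8800°
a = sin²(Δφ/2) + cos φ₁ cos φ₂ sin²(Δλ/2) = 0.069293
c = 2·arcsin(√a) = 0.532751 rad = 30.5244°
d = R·c = 6367 × 0.532751 = 3392.0 km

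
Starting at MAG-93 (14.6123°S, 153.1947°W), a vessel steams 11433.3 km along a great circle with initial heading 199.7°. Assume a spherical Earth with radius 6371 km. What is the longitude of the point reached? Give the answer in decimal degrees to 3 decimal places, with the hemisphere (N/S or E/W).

63.174°E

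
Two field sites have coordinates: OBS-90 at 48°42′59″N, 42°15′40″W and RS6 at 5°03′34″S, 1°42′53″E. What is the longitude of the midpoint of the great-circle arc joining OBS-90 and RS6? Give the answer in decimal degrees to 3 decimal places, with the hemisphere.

OBS-90: φ = +48.71639°, λ = -42.26111°
RS6: φ = -5.05944°, λ = +1.71472°
Bx = cos φ₂ cos Δλ = 0.716829,  By = cos φ₂ sin Δλ = 0.691650
φₘ = atan2(sin φ₁ + sin φ₂, √((cos φ₁ + Bx)² + By²)) = 23.29298°
λₘ = λ₁ + atan2(By, cos φ₁ + Bx) = -15.58490°

15.585°W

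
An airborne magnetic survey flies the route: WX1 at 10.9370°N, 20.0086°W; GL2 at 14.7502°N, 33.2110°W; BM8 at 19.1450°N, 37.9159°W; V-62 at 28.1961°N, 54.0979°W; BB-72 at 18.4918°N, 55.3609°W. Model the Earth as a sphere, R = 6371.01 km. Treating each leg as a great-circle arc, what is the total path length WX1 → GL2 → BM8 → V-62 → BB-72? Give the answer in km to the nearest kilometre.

5206 km

WX1→GL2: c = 0.234241 rad, d = 1492.35 km
GL2→BM8: c = 0.109770 rad, d = 699.34 km
BM8→V-62: c = 0.302609 rad, d = 1927.92 km
V-62→BB-72: c = 0.170572 rad, d = 1086.72 km
Total = 1492.35 + 699.34 + 1927.92 + 1086.72 = 5206.34 km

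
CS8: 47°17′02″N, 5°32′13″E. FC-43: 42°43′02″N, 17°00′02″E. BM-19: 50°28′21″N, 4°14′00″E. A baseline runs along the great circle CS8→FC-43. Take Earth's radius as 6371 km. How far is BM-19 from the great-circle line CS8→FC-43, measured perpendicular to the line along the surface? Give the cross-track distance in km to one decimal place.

282.0 km

CS8: φ = +47.28389°, λ = +5.53694°
FC-43: φ = +42.71722°, λ = +17.00056°
BM-19: φ = +50.47250°, λ = +4.23333°
δ₁₃ = central angle CS8→BM-19 = 0.057626 rad  (haversine)
θ₁₃ = bearing CS8→BM-19 = 345.439°,  θ₁₂ = bearing CS8→FC-43 = 115.244°
dₓₜ = R·arcsin(sin δ₁₃ · sin(θ₁₃ − θ₁₂)) = 6371·arcsin(0.05759·sin(230.195°)) = -281.978 km
|dₓₜ| = 281.978 km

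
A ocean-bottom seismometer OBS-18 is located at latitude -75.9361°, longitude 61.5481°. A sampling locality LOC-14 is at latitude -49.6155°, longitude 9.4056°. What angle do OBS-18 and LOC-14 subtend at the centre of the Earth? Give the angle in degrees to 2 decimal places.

33.33°

Δφ = 26.3206°,  Δλ = -52.1425°
a = sin²(Δφ/2) + cos φ₁ cos φ₂ sin²(Δλ/2) = 0.082247
c = 2·arcsin(√a) = 0.581744 rad = 33.3315°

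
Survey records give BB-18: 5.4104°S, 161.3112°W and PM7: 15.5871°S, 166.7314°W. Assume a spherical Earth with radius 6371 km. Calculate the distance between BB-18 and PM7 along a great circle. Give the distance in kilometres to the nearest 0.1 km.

1277.0 km

Δφ = -10.1767°,  Δλ = -5.4202°
a = sin²(Δφ/2) + cos φ₁ cos φ₂ sin²(Δλ/2) = 0.010010
c = 2·arcsin(√a) = 0.200436 rad = 11.4841°
d = R·c = 6371 × 0.200436 = 1277.0 km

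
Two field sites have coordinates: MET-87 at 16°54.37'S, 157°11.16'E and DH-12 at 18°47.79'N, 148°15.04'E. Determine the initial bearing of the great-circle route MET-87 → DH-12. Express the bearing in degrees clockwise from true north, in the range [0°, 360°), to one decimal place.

345.8°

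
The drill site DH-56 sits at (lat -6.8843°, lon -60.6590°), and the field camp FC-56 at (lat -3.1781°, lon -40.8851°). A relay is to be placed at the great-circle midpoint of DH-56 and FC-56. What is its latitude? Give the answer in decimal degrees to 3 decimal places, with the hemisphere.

Bx = cos φ₂ cos Δλ = 0.939588,  By = cos φ₂ sin Δλ = 0.337789
φₘ = atan2(sin φ₁ + sin φ₂, √((cos φ₁ + Bx)² + By²)) = -5.10665°
λₘ = λ₁ + atan2(By, cos φ₁ + Bx) = -50.74361°

5.107°S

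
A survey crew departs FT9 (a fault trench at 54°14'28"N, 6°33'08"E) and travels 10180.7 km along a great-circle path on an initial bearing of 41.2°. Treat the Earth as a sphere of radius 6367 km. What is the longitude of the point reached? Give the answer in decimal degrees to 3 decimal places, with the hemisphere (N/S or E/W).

140.142°E

FT9: φ = +54.24111°, λ = +6.55222°
δ = d/R = 10180.7/6367 = 1.598979 rad
φ₂ = arcsin(sin φ₁ cos δ + cos φ₁ sin δ cos θ)
   = arcsin(0.81148·-0.02818 + 0.58438·0.99960·0.75241) = 24.62336°
λ₂ = λ₁ + atan2(sin θ sin δ cos φ₁, cos δ − sin φ₁ sin φ₂) = 140.14238°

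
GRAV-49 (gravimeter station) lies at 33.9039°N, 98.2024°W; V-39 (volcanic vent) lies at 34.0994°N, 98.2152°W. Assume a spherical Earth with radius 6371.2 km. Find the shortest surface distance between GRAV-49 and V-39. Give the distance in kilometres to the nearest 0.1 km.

21.8 km

Δφ = 0.1955°,  Δλ = -0.0128°
a = sin²(Δφ/2) + cos φ₁ cos φ₂ sin²(Δλ/2) = 0.000003
c = 2·arcsin(√a) = 0.003417 rad = 0.1958°
d = R·c = 6371.2 × 0.003417 = 21.8 km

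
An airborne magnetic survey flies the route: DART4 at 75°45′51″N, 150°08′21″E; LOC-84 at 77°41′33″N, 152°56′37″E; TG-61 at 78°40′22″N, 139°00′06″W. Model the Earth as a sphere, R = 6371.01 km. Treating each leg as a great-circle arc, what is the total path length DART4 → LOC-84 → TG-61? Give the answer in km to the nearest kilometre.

DART4: φ = +75.76417°, λ = +150.13917°
LOC-84: φ = +77.69250°, λ = +152.94361°
TG-61: φ = +78.67278°, λ = -139.00167°
DART4→LOC-84: c = 0.035472 rad, d = 226.00 km
LOC-84→TG-61: c = 0.230145 rad, d = 1466.26 km
Total = 226.00 + 1466.26 = 1692.25 km

1692 km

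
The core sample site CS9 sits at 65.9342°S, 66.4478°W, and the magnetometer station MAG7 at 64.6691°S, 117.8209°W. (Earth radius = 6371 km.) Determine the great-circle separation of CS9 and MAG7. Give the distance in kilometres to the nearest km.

2324 km

Δφ = 1.2651°,  Δλ = -51.3731°
a = sin²(Δφ/2) + cos φ₁ cos φ₂ sin²(Δλ/2) = 0.032901
c = 2·arcsin(√a) = 0.364790 rad = 20.9009°
d = R·c = 6371 × 0.364790 = 2324.1 km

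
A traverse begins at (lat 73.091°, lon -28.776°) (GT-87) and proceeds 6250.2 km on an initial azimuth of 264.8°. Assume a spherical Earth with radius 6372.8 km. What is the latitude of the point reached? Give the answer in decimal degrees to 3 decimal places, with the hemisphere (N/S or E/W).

30.693°N

δ = d/R = 6250.2/6372.8 = 0.980762 rad
φ₂ = arcsin(sin φ₁ cos δ + cos φ₁ sin δ cos θ)
   = arcsin(0.95677·0.55639 + 0.29085·0.83092·-0.09063) = 30.69261°
λ₂ = λ₁ + atan2(sin θ sin δ cos φ₁, cos δ − sin φ₁ sin φ₂) = -102.99391°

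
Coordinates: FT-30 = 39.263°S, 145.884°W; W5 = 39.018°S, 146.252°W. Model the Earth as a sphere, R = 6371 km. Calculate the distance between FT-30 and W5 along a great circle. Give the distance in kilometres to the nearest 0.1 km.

Δφ = 0.2450°,  Δλ = -0.3680°
a = sin²(Δφ/2) + cos φ₁ cos φ₂ sin²(Δλ/2) = 0.000011
c = 2·arcsin(√a) = 0.006565 rad = 0.3762°
d = R·c = 6371 × 0.006565 = 41.8 km

41.8 km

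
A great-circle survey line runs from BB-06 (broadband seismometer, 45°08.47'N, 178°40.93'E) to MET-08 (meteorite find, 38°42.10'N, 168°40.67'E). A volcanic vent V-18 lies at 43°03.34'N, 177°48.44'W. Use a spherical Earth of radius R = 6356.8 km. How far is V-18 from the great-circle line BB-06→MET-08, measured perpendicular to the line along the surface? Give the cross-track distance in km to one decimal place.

351.8 km

BB-06: φ = +45.14117°, λ = +178.68217°
MET-08: φ = +38.70167°, λ = +168.67783°
V-18: φ = +43.05567°, λ = -177.80733°
δ₁₃ = central angle BB-06→V-18 = 0.057095 rad  (haversine)
θ₁₃ = bearing BB-06→V-18 = 128.367°,  θ₁₂ = bearing BB-06→MET-08 = 232.577°
dₓₜ = R·arcsin(sin δ₁₃ · sin(θ₁₃ − θ₁₂)) = 6356.8·arcsin(0.05706·sin(-104.210°)) = -351.824 km
|dₓₜ| = 351.824 km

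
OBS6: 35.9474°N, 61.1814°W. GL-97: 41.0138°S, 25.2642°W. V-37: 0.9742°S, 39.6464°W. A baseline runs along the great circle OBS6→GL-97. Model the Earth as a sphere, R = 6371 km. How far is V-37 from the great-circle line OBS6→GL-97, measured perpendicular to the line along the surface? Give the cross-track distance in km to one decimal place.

δ₁₃ = central angle OBS6→V-37 = 0.733323 rad  (haversine)
θ₁₃ = bearing OBS6→V-37 = 146.748°,  θ₁₂ = bearing OBS6→GL-97 = 153.557°
dₓₜ = R·arcsin(sin δ₁₃ · sin(θ₁₃ − θ₁₂)) = 6371·arcsin(0.66934·sin(-6.809°)) = -506.123 km
|dₓₜ| = 506.123 km

506.1 km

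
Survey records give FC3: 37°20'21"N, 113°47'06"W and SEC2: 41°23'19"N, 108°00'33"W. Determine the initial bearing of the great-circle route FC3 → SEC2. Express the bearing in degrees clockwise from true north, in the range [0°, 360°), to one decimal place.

46.0°

FC3: φ = +37.33917°, λ = -113.78500°
SEC2: φ = +41.38861°, λ = -108.00917°
Δλ = 5.7758°
y = sin Δλ · cos φ₂ = 0.075502
x = cos φ₁ sin φ₂ − sin φ₁ cos φ₂ cos Δλ = 0.072927
θ = atan2(y, x) = 45.9937° → 45.9937° (mod 360°)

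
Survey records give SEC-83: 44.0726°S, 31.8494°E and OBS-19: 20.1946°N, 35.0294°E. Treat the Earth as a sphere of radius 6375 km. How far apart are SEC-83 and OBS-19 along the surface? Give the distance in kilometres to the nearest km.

7158 km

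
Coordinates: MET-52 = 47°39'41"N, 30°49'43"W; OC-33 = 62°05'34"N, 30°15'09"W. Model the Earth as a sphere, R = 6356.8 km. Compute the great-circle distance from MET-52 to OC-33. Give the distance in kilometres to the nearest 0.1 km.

1601.5 km

MET-52: φ = +47.66139°, λ = -30.82861°
OC-33: φ = +62.09278°, λ = -30.25250°
Δφ = 14.4314°,  Δλ = 0.5761°
a = sin²(Δφ/2) + cos φ₁ cos φ₂ sin²(Δλ/2) = 0.015785
c = 2·arcsin(√a) = 0.251939 rad = 14.4351°
d = R·c = 6356.8 × 0.251939 = 1601.5 km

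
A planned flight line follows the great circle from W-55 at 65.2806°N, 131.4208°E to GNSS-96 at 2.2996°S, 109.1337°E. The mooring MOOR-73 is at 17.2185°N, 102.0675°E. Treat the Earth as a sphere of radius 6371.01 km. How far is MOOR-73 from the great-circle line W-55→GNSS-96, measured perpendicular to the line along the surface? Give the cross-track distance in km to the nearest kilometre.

1103 km

δ₁₃ = central angle W-55→MOOR-73 = 0.905817 rad  (haversine)
θ₁₃ = bearing W-55→MOOR-73 = 216.513°,  θ₁₂ = bearing W-55→GNSS-96 = 203.863°
dₓₜ = R·arcsin(sin δ₁₃ · sin(θ₁₃ − θ₁₂)) = 6371.01·arcsin(0.78693·sin(12.649°)) = 1103.392 km
|dₓₜ| = 1103.392 km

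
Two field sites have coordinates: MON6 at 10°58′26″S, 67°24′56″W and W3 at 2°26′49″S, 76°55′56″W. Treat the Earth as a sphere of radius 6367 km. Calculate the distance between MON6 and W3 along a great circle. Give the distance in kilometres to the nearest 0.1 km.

1413.8 km

MON6: φ = -10.97389°, λ = -67.41556°
W3: φ = -2.44694°, λ = -76.93222°
Δφ = 8.5269°,  Δλ = -9.5167°
a = sin²(Δφ/2) + cos φ₁ cos φ₂ sin²(Δλ/2) = 0.012276
c = 2·arcsin(√a) = 0.222051 rad = 12.7226°
d = R·c = 6367 × 0.222051 = 1413.8 km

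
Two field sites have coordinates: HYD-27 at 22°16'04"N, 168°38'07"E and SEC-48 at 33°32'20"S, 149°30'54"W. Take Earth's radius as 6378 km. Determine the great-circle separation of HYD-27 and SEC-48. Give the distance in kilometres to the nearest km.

7634 km

HYD-27: φ = +22.26778°, λ = +168.63528°
SEC-48: φ = -33.53889°, λ = -149.51500°
Δφ = -55.8067°,  Δλ = 41.8497°
a = sin²(Δφ/2) + cos φ₁ cos φ₂ sin²(Δλ/2) = 0.317393
c = 2·arcsin(√a) = 1.196934 rad = 68.5793°
d = R·c = 6378 × 1.196934 = 7634.0 km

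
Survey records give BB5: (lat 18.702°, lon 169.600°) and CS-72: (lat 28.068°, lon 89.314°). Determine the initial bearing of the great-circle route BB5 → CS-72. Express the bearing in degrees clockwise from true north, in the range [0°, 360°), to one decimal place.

Δλ = -80.2860°
y = sin Δλ · cos φ₂ = -0.869738
x = cos φ₁ sin φ₂ − sin φ₁ cos φ₂ cos Δλ = 0.397936
θ = atan2(y, x) = -65.4143° → 294.5857° (mod 360°)

294.6°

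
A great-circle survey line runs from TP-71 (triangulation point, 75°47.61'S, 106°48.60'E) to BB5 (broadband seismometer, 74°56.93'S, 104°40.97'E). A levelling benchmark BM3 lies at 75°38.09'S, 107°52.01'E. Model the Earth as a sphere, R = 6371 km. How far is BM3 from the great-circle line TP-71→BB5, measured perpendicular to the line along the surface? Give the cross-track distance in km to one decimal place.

33.9 km

TP-71: φ = -75.79350°, λ = +106.81000°
BB5: φ = -74.94883°, λ = +104.68283°
BM3: φ = -75.63483°, λ = +107.86683°
δ₁₃ = central angle TP-71→BM3 = 0.005328 rad  (haversine)
θ₁₃ = bearing TP-71→BM3 = 59.196°,  θ₁₂ = bearing TP-71→BB5 = 326.510°
dₓₜ = R·arcsin(sin δ₁₃ · sin(θ₁₃ − θ₁₂)) = 6371·arcsin(0.00533·sin(-267.315°)) = 33.905 km
|dₓₜ| = 33.905 km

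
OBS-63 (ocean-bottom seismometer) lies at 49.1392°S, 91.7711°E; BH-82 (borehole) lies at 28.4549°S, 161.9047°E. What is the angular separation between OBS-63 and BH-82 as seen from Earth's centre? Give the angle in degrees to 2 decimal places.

56.23°

Δφ = 20.6843°,  Δλ = 70.1336°
a = sin²(Δφ/2) + cos φ₁ cos φ₂ sin²(Δλ/2) = 0.222091
c = 2·arcsin(√a) = 0.981450 rad = 56.2329°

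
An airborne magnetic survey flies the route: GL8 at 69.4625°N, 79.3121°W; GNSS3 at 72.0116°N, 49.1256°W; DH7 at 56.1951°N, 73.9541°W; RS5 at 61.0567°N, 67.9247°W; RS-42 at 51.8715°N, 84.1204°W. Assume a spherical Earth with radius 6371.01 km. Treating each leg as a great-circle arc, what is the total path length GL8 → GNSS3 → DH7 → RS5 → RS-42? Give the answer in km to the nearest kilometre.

5289 km

GL8→GNSS3: c = 0.177328 rad, d = 1129.76 km
GNSS3→DH7: c = 0.329334 rad, d = 2098.19 km
DH7→RS5: c = 0.100910 rad, d = 642.90 km
RS5→RS-42: c = 0.222633 rad, d = 1418.40 km
Total = 1129.76 + 2098.19 + 642.90 + 1418.40 = 5289.24 km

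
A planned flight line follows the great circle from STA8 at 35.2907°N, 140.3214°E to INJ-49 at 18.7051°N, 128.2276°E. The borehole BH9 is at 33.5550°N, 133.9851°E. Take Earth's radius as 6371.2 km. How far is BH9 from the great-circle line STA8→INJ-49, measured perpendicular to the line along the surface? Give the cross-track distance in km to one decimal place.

372.0 km

δ₁₃ = central angle STA8→BH9 = 0.096100 rad  (haversine)
θ₁₃ = bearing STA8→BH9 = 253.440°,  θ₁₂ = bearing STA8→INJ-49 = 215.984°
dₓₜ = R·arcsin(sin δ₁₃ · sin(θ₁₃ − θ₁₂)) = 6371.2·arcsin(0.09595·sin(37.457°)) = 371.998 km
|dₓₜ| = 371.998 km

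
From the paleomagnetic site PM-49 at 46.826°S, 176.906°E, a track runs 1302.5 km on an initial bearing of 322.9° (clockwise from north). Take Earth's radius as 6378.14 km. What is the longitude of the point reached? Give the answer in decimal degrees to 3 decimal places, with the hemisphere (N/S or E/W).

δ = d/R = 1302.5/6378.14 = 0.204213 rad
φ₂ = arcsin(sin φ₁ cos δ + cos φ₁ sin δ cos θ)
   = arcsin(-0.72928·0.97922 + 0.68422·0.20280·0.79758) = -37.11776°
λ₂ = λ₁ + atan2(sin θ sin δ cos φ₁, cos δ − sin φ₁ sin φ₂) = 168.08141°

168.081°E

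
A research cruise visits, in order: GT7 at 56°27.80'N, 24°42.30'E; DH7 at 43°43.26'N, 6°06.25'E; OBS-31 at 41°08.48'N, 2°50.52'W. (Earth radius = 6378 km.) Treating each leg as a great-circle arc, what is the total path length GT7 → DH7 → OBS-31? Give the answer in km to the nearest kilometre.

GT7: φ = +56.46333°, λ = +24.70500°
DH7: φ = +43.72100°, λ = +6.10417°
OBS-31: φ = +41.14133°, λ = -2.84200°
GT7→DH7: c = 0.302767 rad, d = 1931.05 km
DH7→OBS-31: c = 0.123646 rad, d = 788.62 km
Total = 1931.05 + 788.62 = 2719.67 km

2720 km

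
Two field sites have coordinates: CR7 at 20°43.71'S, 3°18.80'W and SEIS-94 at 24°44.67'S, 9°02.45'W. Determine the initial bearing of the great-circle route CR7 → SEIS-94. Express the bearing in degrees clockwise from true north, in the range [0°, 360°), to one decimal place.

231.7°

CR7: φ = -20.72850°, λ = -3.31333°
SEIS-94: φ = -24.74450°, λ = -9.04083°
Δλ = -5.7275°
y = sin Δλ · cos φ₂ = -0.090634
x = cos φ₁ sin φ₂ − sin φ₁ cos φ₂ cos Δλ = -0.071640
θ = atan2(y, x) = -128.3238° → 231.6762° (mod 360°)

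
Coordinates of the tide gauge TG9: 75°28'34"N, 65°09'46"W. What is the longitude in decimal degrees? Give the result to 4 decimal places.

65.1628°W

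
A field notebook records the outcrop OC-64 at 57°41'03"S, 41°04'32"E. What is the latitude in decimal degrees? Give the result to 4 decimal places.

57° + 41′/60 + 3″/3600 = 57 + 0.68333 + 0.00083 = 57.6842°

57.6842°S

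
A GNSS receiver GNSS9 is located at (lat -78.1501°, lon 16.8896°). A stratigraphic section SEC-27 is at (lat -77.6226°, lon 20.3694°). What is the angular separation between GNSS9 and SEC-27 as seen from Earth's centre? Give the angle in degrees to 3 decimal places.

Δφ = 0.5275°,  Δλ = 3.4798°
a = sin²(Δφ/2) + cos φ₁ cos φ₂ sin²(Δλ/2) = 0.000062
c = 2·arcsin(√a) = 0.015719 rad = 0.9006°

0.901°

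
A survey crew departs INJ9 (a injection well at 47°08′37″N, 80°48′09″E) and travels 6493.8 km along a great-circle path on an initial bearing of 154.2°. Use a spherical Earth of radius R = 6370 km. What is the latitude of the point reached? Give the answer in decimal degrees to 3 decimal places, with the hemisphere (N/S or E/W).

INJ9: φ = +47.14361°, λ = +80.80250°
δ = d/R = 6493.8/6370 = 1.019435 rad
φ₂ = arcsin(sin φ₁ cos δ + cos φ₁ sin δ cos θ)
   = arcsin(0.73306·0.52385 + 0.68016·0.85181·-0.90032) = -7.90938°
λ₂ = λ₁ + atan2(sin θ sin δ cos φ₁, cos δ − sin φ₁ sin φ₂) = 102.78330°

7.909°S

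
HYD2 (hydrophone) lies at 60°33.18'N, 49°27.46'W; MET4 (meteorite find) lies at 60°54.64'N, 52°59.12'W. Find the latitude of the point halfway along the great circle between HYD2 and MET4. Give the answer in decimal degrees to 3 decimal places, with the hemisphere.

HYD2: φ = +60.55300°, λ = -49.45767°
MET4: φ = +60.91067°, λ = -52.98533°
Bx = cos φ₂ cos Δλ = 0.485252,  By = cos φ₂ sin Δλ = -0.029914
φₘ = atan2(sin φ₁ + sin φ₂, √((cos φ₁ + Bx)² + By²)) = 60.74341°
λₘ = λ₁ + atan2(By, cos φ₁ + Bx) = -51.21167°

60.743°N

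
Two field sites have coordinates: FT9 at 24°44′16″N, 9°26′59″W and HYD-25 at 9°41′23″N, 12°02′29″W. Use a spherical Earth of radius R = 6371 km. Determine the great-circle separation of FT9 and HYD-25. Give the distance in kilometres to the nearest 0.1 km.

FT9: φ = +24.73778°, λ = -9.44972°
HYD-25: φ = +9.68972°, λ = -12.04139°
Δφ = -15.0481°,  Δλ = -2.5917°
a = sin²(Δφ/2) + cos φ₁ cos φ₂ sin²(Δλ/2) = 0.017604
c = 2·arcsin(√a) = 0.266142 rad = 15.2488°
d = R·c = 6371 × 0.266142 = 1695.6 km

1695.6 km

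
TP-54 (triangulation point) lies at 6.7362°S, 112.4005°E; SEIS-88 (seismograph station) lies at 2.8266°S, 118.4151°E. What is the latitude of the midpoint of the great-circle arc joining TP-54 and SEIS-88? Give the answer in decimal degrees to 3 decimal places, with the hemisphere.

4.788°S

Bx = cos φ₂ cos Δλ = 0.993285,  By = cos φ₂ sin Δλ = 0.104654
φₘ = atan2(sin φ₁ + sin φ₂, √((cos φ₁ + Bx)² + By²)) = -4.78796°
λₘ = λ₁ + atan2(By, cos φ₁ + Bx) = 115.41639°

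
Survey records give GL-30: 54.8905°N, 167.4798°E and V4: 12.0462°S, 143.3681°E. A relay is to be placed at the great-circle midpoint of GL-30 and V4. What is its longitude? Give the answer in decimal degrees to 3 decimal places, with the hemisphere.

152.253°E

Bx = cos φ₂ cos Δλ = 0.892652,  By = cos φ₂ sin Δλ = -0.399521
φₘ = atan2(sin φ₁ + sin φ₂, √((cos φ₁ + Bx)² + By²)) = 21.82986°
λₘ = λ₁ + atan2(By, cos φ₁ + Bx) = 152.25324°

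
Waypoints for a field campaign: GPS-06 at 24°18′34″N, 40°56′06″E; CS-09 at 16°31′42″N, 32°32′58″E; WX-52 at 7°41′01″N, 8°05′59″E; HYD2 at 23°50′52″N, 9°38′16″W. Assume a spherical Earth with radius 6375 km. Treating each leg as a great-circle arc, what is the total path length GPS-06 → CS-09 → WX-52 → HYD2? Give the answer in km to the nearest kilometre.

6672 km

GPS-06: φ = +24.30944°, λ = +40.93500°
CS-09: φ = +16.52833°, λ = +32.54944°
WX-52: φ = +7.68361°, λ = +8.09972°
HYD2: φ = +23.84778°, λ = -9.63778°
GPS-06→CS-09: c = 0.192901 rad, d = 1229.75 km
CS-09→WX-52: c = 0.444302 rad, d = 2832.43 km
WX-52→HYD2: c = 0.409351 rad, d = 2609.61 km
Total = 1229.75 + 2832.43 + 2609.61 = 6671.79 km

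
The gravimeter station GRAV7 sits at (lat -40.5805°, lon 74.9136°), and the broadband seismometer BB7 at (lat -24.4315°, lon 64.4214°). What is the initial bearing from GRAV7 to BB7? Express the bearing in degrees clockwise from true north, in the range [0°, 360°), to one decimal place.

Δλ = -10.4922°
y = sin Δλ · cos φ₂ = -0.165796
x = cos φ₁ sin φ₂ − sin φ₁ cos φ₂ cos Δλ = 0.268233
θ = atan2(y, x) = -31.7203° → 328.2797° (mod 360°)

328.3°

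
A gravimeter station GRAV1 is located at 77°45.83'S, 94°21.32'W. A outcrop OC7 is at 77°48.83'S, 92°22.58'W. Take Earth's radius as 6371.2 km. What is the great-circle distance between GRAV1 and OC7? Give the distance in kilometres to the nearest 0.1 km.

46.9 km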